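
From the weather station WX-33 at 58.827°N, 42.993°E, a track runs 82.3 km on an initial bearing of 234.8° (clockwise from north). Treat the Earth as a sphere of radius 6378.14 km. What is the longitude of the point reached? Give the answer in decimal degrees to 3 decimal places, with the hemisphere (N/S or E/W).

δ = d/R = 82.3/6378.14 = 0.012903 rad
φ₂ = arcsin(sin φ₁ cos δ + cos φ₁ sin δ cos θ)
   = arcsin(0.85561·0.99992 + 0.51762·0.01290·-0.57643) = 58.39564°
λ₂ = λ₁ + atan2(sin θ sin δ cos φ₁, cos δ − sin φ₁ sin φ₂) = 41.84015°

41.840°E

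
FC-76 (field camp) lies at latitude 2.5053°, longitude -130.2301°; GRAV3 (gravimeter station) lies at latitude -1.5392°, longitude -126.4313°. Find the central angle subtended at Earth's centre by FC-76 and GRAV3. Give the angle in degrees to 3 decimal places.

5.548°

Δφ = -4.0445°,  Δλ = 3.7988°
a = sin²(Δφ/2) + cos φ₁ cos φ₂ sin²(Δλ/2) = 0.002342
c = 2·arcsin(√a) = 0.096833 rad = 5.5481°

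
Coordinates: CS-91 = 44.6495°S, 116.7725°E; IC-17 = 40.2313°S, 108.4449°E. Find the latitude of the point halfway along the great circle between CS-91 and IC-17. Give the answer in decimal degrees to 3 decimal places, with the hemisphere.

42.516°S

Bx = cos φ₂ cos Δλ = 0.755394,  By = cos φ₂ sin Δλ = -0.110572
φₘ = atan2(sin φ₁ + sin φ₂, √((cos φ₁ + Bx)² + By²)) = -42.51573°
λₘ = λ₁ + atan2(By, cos φ₁ + Bx) = 112.46157°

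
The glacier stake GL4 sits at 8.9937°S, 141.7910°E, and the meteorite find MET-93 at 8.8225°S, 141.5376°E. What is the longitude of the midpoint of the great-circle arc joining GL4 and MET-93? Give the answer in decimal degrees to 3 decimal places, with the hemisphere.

141.664°E

Bx = cos φ₂ cos Δλ = 0.988159,  By = cos φ₂ sin Δλ = -0.004370
φₘ = atan2(sin φ₁ + sin φ₂, √((cos φ₁ + Bx)² + By²)) = -8.90812°
λₘ = λ₁ + atan2(By, cos φ₁ + Bx) = 141.66427°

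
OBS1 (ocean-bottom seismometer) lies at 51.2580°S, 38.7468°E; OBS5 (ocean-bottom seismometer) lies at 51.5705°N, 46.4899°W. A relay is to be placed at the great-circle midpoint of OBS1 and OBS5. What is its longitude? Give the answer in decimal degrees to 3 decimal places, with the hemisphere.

3.691°W

Bx = cos φ₂ cos Δλ = 0.051613,  By = cos φ₂ sin Δλ = -0.619405
φₘ = atan2(sin φ₁ + sin φ₂, √((cos φ₁ + Bx)² + By²)) = 0.21233°
λₘ = λ₁ + atan2(By, cos φ₁ + Bx) = -3.69136°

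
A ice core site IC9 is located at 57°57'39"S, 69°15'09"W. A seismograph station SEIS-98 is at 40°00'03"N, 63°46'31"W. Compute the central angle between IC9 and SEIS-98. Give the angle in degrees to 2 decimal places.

98.07°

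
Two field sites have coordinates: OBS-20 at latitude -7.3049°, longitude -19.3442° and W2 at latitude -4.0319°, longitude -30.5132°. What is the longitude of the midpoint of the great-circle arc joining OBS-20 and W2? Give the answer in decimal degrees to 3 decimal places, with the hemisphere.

Bx = cos φ₂ cos Δλ = 0.978632,  By = cos φ₂ sin Δλ = -0.193224
φₘ = atan2(sin φ₁ + sin φ₂, √((cos φ₁ + Bx)² + By²)) = -5.69525°
λₘ = λ₁ + atan2(By, cos φ₁ + Bx) = -24.94459°

24.945°W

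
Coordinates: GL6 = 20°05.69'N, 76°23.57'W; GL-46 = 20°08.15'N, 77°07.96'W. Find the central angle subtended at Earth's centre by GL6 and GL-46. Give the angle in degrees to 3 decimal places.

GL6: φ = +20.09483°, λ = -76.39283°
GL-46: φ = +20.13583°, λ = -77.13267°
Δφ = 0.0410°,  Δλ = -0.7398°
a = sin²(Δφ/2) + cos φ₁ cos φ₂ sin²(Δλ/2) = 0.000037
c = 2·arcsin(√a) = 0.012146 rad = 0.6959°

0.696°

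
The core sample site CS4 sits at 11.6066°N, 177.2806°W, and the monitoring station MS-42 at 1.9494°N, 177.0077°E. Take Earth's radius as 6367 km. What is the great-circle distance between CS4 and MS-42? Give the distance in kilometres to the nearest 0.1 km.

1244.2 km

Δφ = -9.6572°,  Δλ = -5.7117°
a = sin²(Δφ/2) + cos φ₁ cos φ₂ sin²(Δλ/2) = 0.009516
c = 2·arcsin(√a) = 0.195407 rad = 11.1960°
d = R·c = 6367 × 0.195407 = 1244.2 km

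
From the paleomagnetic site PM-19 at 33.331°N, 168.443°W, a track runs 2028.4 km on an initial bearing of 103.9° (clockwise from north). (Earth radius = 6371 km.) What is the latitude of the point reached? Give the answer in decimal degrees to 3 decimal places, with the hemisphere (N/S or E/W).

27.325°N

δ = d/R = 2028.4/6371 = 0.318380 rad
φ₂ = arcsin(sin φ₁ cos δ + cos φ₁ sin δ cos θ)
   = arcsin(0.54947·0.94974 + 0.83551·0.31303·-0.24023) = 27.32463°
λ₂ = λ₁ + atan2(sin θ sin δ cos φ₁, cos δ − sin φ₁ sin φ₂) = -148.44270°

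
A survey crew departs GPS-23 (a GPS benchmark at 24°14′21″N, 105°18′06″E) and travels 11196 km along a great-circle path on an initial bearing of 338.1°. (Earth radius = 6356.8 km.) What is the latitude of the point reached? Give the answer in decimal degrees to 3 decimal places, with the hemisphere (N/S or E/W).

GPS-23: φ = +24.23917°, λ = +105.30167°
δ = d/R = 11196/6356.8 = 1.761264 rad
φ₂ = arcsin(sin φ₁ cos δ + cos φ₁ sin δ cos θ)
   = arcsin(0.41055·-0.18932 + 0.91184·0.98192·0.92784) = 48.85217°
λ₂ = λ₁ + atan2(sin θ sin δ cos φ₁, cos δ − sin φ₁ sin φ₂) = -40.87760°

48.852°N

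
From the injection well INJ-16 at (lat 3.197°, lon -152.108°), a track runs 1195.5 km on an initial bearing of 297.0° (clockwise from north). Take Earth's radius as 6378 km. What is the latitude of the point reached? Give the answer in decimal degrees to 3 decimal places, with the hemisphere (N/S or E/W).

8.005°N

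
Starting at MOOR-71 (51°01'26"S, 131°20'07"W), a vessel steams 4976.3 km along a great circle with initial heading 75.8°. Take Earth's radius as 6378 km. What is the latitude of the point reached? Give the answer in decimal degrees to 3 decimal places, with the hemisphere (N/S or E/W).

26.360°S

MOOR-71: φ = -51.02389°, λ = -131.33528°
δ = d/R = 4976.3/6378 = 0.780229 rad
φ₂ = arcsin(sin φ₁ cos δ + cos φ₁ sin δ cos θ)
   = arcsin(-0.77741·0.71075 + 0.62900·0.70344·0.24531) = -26.35973°
λ₂ = λ₁ + atan2(sin θ sin δ cos φ₁, cos δ − sin φ₁ sin φ₂) = -81.77551°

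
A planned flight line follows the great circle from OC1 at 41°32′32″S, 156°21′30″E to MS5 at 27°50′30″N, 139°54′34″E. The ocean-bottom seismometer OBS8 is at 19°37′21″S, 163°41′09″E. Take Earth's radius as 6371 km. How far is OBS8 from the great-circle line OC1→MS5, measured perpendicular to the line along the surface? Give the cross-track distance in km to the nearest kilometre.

1370 km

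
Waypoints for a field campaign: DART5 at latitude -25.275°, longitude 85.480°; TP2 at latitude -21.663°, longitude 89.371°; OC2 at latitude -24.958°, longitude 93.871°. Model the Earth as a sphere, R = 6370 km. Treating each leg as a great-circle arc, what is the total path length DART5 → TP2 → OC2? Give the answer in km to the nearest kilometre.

DART5→TP2: c = 0.088614 rad, d = 564.47 km
TP2→OC2: c = 0.092234 rad, d = 587.53 km
Total = 564.47 + 587.53 = 1152.00 km

1152 km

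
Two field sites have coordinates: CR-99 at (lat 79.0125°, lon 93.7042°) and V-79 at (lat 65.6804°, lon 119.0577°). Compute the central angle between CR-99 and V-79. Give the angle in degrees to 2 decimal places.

Δφ = -13.3321°,  Δλ = 25.3535°
a = sin²(Δφ/2) + cos φ₁ cos φ₂ sin²(Δλ/2) = 0.017255
c = 2·arcsin(√a) = 0.263479 rad = 15.0962°

15.10°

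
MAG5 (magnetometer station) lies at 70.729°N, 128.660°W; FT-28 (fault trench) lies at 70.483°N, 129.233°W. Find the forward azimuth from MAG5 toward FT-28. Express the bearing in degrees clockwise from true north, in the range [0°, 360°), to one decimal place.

218.0°

Δλ = -0.5730°
y = sin Δλ · cos φ₂ = -0.003341
x = cos φ₁ sin φ₂ − sin φ₁ cos φ₂ cos Δλ = -0.004278
θ = atan2(y, x) = -142.0089° → 217.9911° (mod 360°)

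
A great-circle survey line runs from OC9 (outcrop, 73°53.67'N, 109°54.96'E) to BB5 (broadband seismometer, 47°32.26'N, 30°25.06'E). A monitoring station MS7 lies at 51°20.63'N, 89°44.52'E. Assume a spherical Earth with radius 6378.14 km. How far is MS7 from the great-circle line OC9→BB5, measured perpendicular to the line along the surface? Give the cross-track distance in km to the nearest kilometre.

2428 km

OC9: φ = +73.89450°, λ = +109.91600°
BB5: φ = +47.53767°, λ = +30.41767°
MS7: φ = +51.34383°, λ = +89.74200°
δ₁₃ = central angle OC9→MS7 = 0.420439 rad  (haversine)
θ₁₃ = bearing OC9→MS7 = 211.856°,  θ₁₂ = bearing OC9→BB5 = 277.419°
dₓₜ = R·arcsin(sin δ₁₃ · sin(θ₁₃ − θ₁₂)) = 6378.14·arcsin(0.40816·sin(-65.562°)) = -2428.326 km
|dₓₜ| = 2428.326 km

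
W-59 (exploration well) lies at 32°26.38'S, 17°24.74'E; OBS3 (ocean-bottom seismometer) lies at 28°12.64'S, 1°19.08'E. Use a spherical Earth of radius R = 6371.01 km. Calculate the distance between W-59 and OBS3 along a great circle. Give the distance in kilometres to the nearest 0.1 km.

1612.8 km

W-59: φ = -32.43967°, λ = +17.41233°
OBS3: φ = -28.21067°, λ = +1.31800°
Δφ = 4.2290°,  Δλ = -16.0943°
a = sin²(Δφ/2) + cos φ₁ cos φ₂ sin²(Δλ/2) = 0.015936
c = 2·arcsin(√a) = 0.253148 rad = 14.5043°
d = R·c = 6371.01 × 0.253148 = 1612.8 km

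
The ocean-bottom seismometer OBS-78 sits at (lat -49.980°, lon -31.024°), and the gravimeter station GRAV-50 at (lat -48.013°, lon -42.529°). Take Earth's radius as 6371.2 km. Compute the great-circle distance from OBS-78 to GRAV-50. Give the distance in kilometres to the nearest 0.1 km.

866.4 km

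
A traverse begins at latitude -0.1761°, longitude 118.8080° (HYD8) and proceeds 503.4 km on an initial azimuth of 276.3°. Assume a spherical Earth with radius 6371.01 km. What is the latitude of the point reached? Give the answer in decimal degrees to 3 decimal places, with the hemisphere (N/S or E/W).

δ = d/R = 503.4/6371.01 = 0.079014 rad
φ₂ = arcsin(sin φ₁ cos δ + cos φ₁ sin δ cos θ)
   = arcsin(-0.00307·0.99688 + 1.00000·0.07893·0.10973) = 0.32072°
λ₂ = λ₁ + atan2(sin θ sin δ cos φ₁, cos δ − sin φ₁ sin φ₂) = 114.30815°

0.321°N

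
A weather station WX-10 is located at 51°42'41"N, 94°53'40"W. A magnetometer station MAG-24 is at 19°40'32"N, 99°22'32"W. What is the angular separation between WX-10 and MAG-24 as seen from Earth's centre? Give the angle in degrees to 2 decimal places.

32.23°

WX-10: φ = +51.71139°, λ = -94.89444°
MAG-24: φ = +19.67556°, λ = -99.37556°
Δφ = -32.0358°,  Δλ = -4.4811°
a = sin²(Δφ/2) + cos φ₁ cos φ₂ sin²(Δλ/2) = 0.077033
c = 2·arcsin(√a) = 0.562484 rad = 32.2280°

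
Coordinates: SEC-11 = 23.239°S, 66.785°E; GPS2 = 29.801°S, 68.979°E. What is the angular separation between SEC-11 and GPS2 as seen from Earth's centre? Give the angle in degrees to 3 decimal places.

6.849°

Δφ = -6.5620°,  Δλ = 2.1940°
a = sin²(Δφ/2) + cos φ₁ cos φ₂ sin²(Δλ/2) = 0.003568
c = 2·arcsin(√a) = 0.119534 rad = 6.8488°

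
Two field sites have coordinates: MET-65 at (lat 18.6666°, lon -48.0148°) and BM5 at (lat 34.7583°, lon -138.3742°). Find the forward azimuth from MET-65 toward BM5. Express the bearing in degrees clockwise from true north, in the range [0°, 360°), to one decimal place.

303.4°

Δλ = -90.3594°
y = sin Δλ · cos φ₂ = -0.821548
x = cos φ₁ sin φ₂ − sin φ₁ cos φ₂ cos Δλ = 0.541775
θ = atan2(y, x) = -56.5969° → 303.4031° (mod 360°)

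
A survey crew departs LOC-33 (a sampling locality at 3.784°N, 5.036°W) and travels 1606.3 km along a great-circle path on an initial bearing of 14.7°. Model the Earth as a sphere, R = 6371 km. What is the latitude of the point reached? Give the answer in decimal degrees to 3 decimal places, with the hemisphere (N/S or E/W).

δ = d/R = 1606.3/6371 = 0.252127 rad
φ₂ = arcsin(sin φ₁ cos δ + cos φ₁ sin δ cos θ)
   = arcsin(0.06600·0.96838 + 0.99782·0.24946·0.96727) = 17.73899°
λ₂ = λ₁ + atan2(sin θ sin δ cos φ₁, cos δ − sin φ₁ sin φ₂) = -1.22511°

17.739°N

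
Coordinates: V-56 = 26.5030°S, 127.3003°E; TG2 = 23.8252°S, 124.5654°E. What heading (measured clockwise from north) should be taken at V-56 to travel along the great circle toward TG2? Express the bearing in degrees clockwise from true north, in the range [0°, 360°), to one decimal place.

316.7°

Δλ = -2.7349°
y = sin Δλ · cos φ₂ = -0.043649
x = cos φ₁ sin φ₂ − sin φ₁ cos φ₂ cos Δλ = 0.046254
θ = atan2(y, x) = -43.3398° → 316.6602° (mod 360°)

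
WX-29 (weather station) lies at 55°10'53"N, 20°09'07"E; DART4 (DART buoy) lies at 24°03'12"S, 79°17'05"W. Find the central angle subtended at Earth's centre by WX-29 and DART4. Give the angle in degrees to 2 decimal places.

114.84°

WX-29: φ = +55.18139°, λ = +20.15194°
DART4: φ = -24.05333°, λ = -79.28472°
Δφ = -79.2347°,  Δλ = -99.4367°
a = sin²(Δφ/2) + cos φ₁ cos φ₂ sin²(Δλ/2) = 0.710051
c = 2·arcsin(√a) = 2.004353 rad = 114.8410°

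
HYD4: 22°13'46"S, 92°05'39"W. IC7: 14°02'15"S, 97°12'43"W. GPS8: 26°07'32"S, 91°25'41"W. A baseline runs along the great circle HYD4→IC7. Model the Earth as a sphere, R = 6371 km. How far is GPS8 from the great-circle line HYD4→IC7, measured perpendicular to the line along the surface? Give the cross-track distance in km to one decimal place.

HYD4: φ = -22.22944°, λ = -92.09417°
IC7: φ = -14.03750°, λ = -97.21194°
GPS8: φ = -26.12556°, λ = -91.42806°
δ₁₃ = central angle HYD4→GPS8 = 0.068822 rad  (haversine)
θ₁₃ = bearing HYD4→GPS8 = 171.270°,  θ₁₂ = bearing HYD4→IC7 = 328.465°
dₓₜ = R·arcsin(sin δ₁₃ · sin(θ₁₃ − θ₁₂)) = 6371·arcsin(0.06877·sin(-157.195°)) = -169.829 km
|dₓₜ| = 169.829 km

169.8 km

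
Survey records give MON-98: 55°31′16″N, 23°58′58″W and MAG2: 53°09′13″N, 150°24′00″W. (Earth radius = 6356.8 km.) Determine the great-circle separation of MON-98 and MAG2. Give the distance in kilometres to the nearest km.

MON-98: φ = +55.52111°, λ = -23.98278°
MAG2: φ = +53.15361°, λ = -150.40000°
Δφ = -2.3675°,  Δλ = -126.4172°
a = sin²(Δφ/2) + cos φ₁ cos φ₂ sin²(Δλ/2) = 0.270931
c = 2·arcsin(√a) = 1.094898 rad = 62.7330°
d = R·c = 6356.8 × 1.094898 = 6960.0 km

6960 km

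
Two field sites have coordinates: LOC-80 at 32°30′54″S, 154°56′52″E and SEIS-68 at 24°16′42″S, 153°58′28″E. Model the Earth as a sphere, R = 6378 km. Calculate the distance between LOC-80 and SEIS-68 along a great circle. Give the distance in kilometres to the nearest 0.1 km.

921.8 km

LOC-80: φ = -32.51500°, λ = +154.94778°
SEIS-68: φ = -24.27833°, λ = +153.97444°
Δφ = 8.2367°,  Δλ = -0.9733°
a = sin²(Δφ/2) + cos φ₁ cos φ₂ sin²(Δλ/2) = 0.005213
c = 2·arcsin(√a) = 0.144529 rad = 8.2809°
d = R·c = 6378 × 0.144529 = 921.8 km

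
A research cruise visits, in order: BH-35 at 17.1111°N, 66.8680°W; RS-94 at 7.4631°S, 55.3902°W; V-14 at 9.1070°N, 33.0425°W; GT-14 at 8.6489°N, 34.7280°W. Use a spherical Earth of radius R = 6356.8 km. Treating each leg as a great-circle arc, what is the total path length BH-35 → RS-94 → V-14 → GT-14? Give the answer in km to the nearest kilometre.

6274 km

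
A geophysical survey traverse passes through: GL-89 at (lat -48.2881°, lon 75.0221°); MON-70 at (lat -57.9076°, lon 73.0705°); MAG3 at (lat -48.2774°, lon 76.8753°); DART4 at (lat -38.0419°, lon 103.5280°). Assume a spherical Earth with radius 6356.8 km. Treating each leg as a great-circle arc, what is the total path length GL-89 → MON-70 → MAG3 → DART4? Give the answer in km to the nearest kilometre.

4593 km

GL-89→MON-70: c = 0.169115 rad, d = 1075.03 km
MON-70→MAG3: c = 0.172675 rad, d = 1097.66 km
MAG3→DART4: c = 0.380736 rad, d = 2420.26 km
Total = 1075.03 + 1097.66 + 2420.26 = 4592.95 km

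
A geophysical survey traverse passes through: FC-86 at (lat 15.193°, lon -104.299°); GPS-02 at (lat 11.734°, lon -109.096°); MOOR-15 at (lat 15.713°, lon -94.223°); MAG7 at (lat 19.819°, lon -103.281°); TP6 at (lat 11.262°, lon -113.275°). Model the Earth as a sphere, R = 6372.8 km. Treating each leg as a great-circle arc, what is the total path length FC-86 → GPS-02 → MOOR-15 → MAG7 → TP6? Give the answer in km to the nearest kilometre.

FC-86→GPS-02: c = 0.101349 rad, d = 645.88 km
GPS-02→MOOR-15: c = 0.261464 rad, d = 1666.26 km
MOOR-15→MAG7: c = 0.166687 rad, d = 1062.26 km
MAG7→TP6: c = 0.224669 rad, d = 1431.77 km
Total = 645.88 + 1666.26 + 1062.26 + 1431.77 = 4806.17 km

4806 km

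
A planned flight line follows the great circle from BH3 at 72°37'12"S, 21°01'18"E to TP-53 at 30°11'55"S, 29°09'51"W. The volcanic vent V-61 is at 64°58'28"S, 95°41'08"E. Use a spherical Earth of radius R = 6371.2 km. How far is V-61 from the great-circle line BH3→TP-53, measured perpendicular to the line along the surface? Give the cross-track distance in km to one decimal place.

BH3: φ = -72.62000°, λ = +21.02167°
TP-53: φ = -30.19861°, λ = -29.16417°
V-61: φ = -64.97444°, λ = +95.68556°
δ₁₃ = central angle BH3→V-61 = 0.455207 rad  (haversine)
θ₁₃ = bearing BH3→V-61 = 111.887°,  θ₁₂ = bearing BH3→TP-53 = 299.649°
dₓₜ = R·arcsin(sin δ₁₃ · sin(θ₁₃ − θ₁₂)) = 6371.2·arcsin(0.43965·sin(-187.762°)) = 378.528 km
|dₓₜ| = 378.528 km

378.5 km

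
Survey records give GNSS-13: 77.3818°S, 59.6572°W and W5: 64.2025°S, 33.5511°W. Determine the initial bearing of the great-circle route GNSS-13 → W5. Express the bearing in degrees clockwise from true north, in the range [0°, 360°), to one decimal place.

Δλ = 26.1061°
y = sin Δλ · cos φ₂ = 0.191500
x = cos φ₁ sin φ₂ − sin φ₁ cos φ₂ cos Δλ = 0.184673
θ = atan2(y, x) = 46.0396° → 46.0396° (mod 360°)

46.0°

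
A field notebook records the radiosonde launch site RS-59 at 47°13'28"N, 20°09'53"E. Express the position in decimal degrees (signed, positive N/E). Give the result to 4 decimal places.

+47.2244°, +20.1647°

lat: 47.2244° N → +47.2244°
lon: 20.1647° E → +20.1647°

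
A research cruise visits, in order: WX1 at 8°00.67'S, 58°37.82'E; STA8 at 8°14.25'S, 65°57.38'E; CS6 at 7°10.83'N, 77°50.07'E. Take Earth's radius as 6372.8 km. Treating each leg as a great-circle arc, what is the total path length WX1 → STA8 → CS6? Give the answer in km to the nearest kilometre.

2969 km

WX1: φ = -8.01117°, λ = +58.63033°
STA8: φ = -8.23750°, λ = +65.95633°
CS6: φ = +7.18050°, λ = +77.83450°
WX1→STA8: c = 0.126639 rad, d = 807.05 km
STA8→CS6: c = 0.339304 rad, d = 2162.32 km
Total = 807.05 + 2162.32 = 2969.36 km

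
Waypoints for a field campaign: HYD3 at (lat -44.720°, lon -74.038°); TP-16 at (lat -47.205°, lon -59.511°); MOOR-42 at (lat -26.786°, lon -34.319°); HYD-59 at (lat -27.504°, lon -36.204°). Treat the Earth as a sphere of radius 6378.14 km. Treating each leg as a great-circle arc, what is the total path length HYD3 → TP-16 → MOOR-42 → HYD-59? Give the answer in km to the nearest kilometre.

4523 km

HYD3→TP-16: c = 0.181210 rad, d = 1155.78 km
TP-16→MOOR-42: c = 0.496023 rad, d = 3163.71 km
MOOR-42→HYD-59: c = 0.031844 rad, d = 203.11 km
Total = 1155.78 + 3163.71 + 203.11 = 4522.60 km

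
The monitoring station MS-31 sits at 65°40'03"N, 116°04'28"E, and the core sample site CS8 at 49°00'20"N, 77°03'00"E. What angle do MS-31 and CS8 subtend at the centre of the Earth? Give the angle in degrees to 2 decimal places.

MS-31: φ = +65.66750°, λ = +116.07444°
CS8: φ = +49.00556°, λ = +77.05000°
Δφ = -16.6619°,  Δλ = -39.0244°
a = sin²(Δφ/2) + cos φ₁ cos φ₂ sin²(Δλ/2) = 0.051147
c = 2·arcsin(√a) = 0.456261 rad = 26.1418°

26.14°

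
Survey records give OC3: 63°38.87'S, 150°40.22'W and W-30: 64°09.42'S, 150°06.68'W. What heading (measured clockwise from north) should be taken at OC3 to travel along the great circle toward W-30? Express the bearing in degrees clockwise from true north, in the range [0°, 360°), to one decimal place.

OC3: φ = -63.64783°, λ = -150.67033°
W-30: φ = -64.15700°, λ = -150.11133°
Δλ = 0.5590°
y = sin Δλ · cos φ₂ = 0.004253
x = cos φ₁ sin φ₂ − sin φ₁ cos φ₂ cos Δλ = -0.008905
θ = atan2(y, x) = 154.4723° → 154.4723° (mod 360°)

154.5°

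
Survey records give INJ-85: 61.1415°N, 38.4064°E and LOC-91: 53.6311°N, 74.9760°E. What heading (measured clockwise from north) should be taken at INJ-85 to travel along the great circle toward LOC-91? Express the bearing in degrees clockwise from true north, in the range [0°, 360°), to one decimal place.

94.6°

Δλ = 36.5696°
y = sin Δλ · cos φ₂ = 0.353298
x = cos φ₁ sin φ₂ − sin φ₁ cos φ₂ cos Δλ = -0.028465
θ = atan2(y, x) = 94.6064° → 94.6064° (mod 360°)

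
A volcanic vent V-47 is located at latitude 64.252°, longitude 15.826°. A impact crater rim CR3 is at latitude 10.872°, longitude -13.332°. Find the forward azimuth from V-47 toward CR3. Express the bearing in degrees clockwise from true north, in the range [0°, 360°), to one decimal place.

214.7°

Δλ = -29.1580°
y = sin Δλ · cos φ₂ = -0.478475
x = cos φ₁ sin φ₂ − sin φ₁ cos φ₂ cos Δλ = -0.690519
θ = atan2(y, x) = -145.2811° → 214.7189° (mod 360°)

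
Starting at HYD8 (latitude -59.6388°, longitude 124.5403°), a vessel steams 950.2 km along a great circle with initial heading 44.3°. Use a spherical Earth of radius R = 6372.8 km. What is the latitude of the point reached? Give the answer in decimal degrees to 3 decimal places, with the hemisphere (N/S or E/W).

53.087°S

δ = d/R = 950.2/6372.8 = 0.149102 rad
φ₂ = arcsin(sin φ₁ cos δ + cos φ₁ sin δ cos θ)
   = arcsin(-0.86286·0.98890 + 0.50545·0.14855·0.71569) = -53.08667°
λ₂ = λ₁ + atan2(sin θ sin δ cos φ₁, cos δ − sin φ₁ sin φ₂) = 134.48759°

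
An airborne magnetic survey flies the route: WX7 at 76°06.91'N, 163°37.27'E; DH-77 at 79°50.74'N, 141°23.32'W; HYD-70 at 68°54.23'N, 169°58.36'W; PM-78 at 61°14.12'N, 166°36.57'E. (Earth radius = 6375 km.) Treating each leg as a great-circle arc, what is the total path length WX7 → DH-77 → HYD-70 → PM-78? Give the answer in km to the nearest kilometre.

WX7: φ = +76.11517°, λ = +163.62117°
DH-77: φ = +79.84567°, λ = -141.38867°
HYD-70: φ = +68.90383°, λ = -169.97267°
PM-78: φ = +61.23533°, λ = +166.60950°
WX7→DH-77: c = 0.201105 rad, d = 1282.05 km
DH-77→HYD-70: c = 0.228152 rad, d = 1454.47 km
HYD-70→PM-78: c = 0.215872 rad, d = 1376.18 km
Total = 1282.05 + 1454.47 + 1376.18 = 4112.70 km

4113 km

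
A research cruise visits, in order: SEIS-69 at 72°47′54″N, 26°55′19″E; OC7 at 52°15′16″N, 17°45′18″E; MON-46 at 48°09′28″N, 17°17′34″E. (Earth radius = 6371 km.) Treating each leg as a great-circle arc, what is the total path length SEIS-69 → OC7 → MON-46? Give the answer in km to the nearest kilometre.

2783 km

SEIS-69: φ = +72.79833°, λ = +26.92194°
OC7: φ = +52.25444°, λ = +17.75500°
MON-46: φ = +48.15778°, λ = +17.29278°
SEIS-69→OC7: c = 0.365090 rad, d = 2325.99 km
OC7→MON-46: c = 0.071686 rad, d = 456.71 km
Total = 2325.99 + 456.71 = 2782.70 km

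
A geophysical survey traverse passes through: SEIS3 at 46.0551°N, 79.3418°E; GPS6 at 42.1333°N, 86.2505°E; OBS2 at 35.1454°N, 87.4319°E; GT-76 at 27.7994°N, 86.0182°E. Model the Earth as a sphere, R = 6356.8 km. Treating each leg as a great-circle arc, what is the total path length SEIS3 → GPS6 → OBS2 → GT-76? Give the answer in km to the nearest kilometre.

SEIS3→GPS6: c = 0.110314 rad, d = 701.24 km
GPS6→OBS2: c = 0.123017 rad, d = 781.99 km
OBS2→GT-76: c = 0.129922 rad, d = 825.89 km
Total = 701.24 + 781.99 + 825.89 = 2309.13 km

2309 km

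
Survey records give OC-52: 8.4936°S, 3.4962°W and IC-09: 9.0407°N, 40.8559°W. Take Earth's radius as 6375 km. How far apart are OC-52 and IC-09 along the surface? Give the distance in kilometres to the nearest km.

Δφ = 17.5343°,  Δλ = -37.3597°
a = sin²(Δφ/2) + cos φ₁ cos φ₂ sin²(Δλ/2) = 0.123425
c = 2·arcsin(√a) = 0.717960 rad = 41.1361°
d = R·c = 6375 × 0.717960 = 4577.0 km

4577 km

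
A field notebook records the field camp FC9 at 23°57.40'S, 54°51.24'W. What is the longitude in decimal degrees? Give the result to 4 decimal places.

54.8540°W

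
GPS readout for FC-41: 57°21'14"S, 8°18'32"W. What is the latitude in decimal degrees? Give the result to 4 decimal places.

57° + 21′/60 + 14″/3600 = 57 + 0.35000 + 0.00389 = 57.3539°

57.3539°S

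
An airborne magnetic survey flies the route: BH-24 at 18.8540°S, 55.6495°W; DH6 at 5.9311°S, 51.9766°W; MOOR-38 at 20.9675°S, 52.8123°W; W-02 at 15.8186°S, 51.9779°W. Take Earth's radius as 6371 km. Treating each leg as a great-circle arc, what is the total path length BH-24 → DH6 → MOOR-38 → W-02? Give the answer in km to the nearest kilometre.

3745 km

BH-24→DH6: c = 0.234035 rad, d = 1491.04 km
DH6→MOOR-38: c = 0.262815 rad, d = 1674.40 km
MOOR-38→W-02: c = 0.090921 rad, d = 579.26 km
Total = 1491.04 + 1674.40 + 579.26 = 3744.69 km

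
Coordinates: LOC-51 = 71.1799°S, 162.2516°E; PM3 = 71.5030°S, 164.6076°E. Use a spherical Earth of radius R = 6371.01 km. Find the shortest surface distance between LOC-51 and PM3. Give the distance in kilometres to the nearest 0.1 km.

91.2 km

Δφ = -0.3231°,  Δλ = 2.3560°
a = sin²(Δφ/2) + cos φ₁ cos φ₂ sin²(Δλ/2) = 0.000051
c = 2·arcsin(√a) = 0.014312 rad = 0.8200°
d = R·c = 6371.01 × 0.014312 = 91.2 km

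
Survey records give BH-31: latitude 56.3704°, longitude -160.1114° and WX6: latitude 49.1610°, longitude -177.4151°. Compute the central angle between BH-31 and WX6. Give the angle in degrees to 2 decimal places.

12.66°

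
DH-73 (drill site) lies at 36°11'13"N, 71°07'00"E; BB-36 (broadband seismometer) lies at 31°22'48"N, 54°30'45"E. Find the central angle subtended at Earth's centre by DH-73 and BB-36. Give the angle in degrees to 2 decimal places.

14.59°

DH-73: φ = +36.18694°, λ = +71.11667°
BB-36: φ = +31.38000°, λ = +54.51250°
Δφ = -4.8069°,  Δλ = -16.6042°
a = sin²(Δφ/2) + cos φ₁ cos φ₂ sin²(Δλ/2) = 0.016125
c = 2·arcsin(√a) = 0.254653 rad = 14.5905°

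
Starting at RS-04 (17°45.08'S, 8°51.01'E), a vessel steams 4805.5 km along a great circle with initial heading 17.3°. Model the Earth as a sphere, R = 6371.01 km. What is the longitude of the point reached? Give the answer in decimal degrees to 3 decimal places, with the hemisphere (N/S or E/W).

21.690°E

RS-04: φ = -17.75133°, λ = +8.85017°
δ = d/R = 4805.5/6371.01 = 0.754276 rad
φ₂ = arcsin(sin φ₁ cos δ + cos φ₁ sin δ cos θ)
   = arcsin(-0.30489·0.72877 + 0.95239·0.68476·0.95476) = 23.60721°
λ₂ = λ₁ + atan2(sin θ sin δ cos φ₁, cos δ − sin φ₁ sin φ₂) = 21.69013°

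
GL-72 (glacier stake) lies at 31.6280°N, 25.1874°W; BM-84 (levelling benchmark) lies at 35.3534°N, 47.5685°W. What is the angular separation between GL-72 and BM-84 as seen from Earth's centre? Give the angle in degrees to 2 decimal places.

Δφ = 3.7254°,  Δλ = -22.3811°
a = sin²(Δφ/2) + cos φ₁ cos φ₂ sin²(Δλ/2) = 0.027213
c = 2·arcsin(√a) = 0.331441 rad = 18.9902°

18.99°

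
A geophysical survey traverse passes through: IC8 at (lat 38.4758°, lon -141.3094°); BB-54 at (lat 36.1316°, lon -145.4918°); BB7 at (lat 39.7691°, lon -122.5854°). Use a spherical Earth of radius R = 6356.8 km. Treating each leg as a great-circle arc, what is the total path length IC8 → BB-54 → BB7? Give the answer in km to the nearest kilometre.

IC8→BB-54: c = 0.071018 rad, d = 451.45 km
BB-54→BB7: c = 0.320650 rad, d = 2038.31 km
Total = 451.45 + 2038.31 = 2489.75 km

2490 km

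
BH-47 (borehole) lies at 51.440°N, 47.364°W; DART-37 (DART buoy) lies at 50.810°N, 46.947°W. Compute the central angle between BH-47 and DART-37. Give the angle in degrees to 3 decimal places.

0.682°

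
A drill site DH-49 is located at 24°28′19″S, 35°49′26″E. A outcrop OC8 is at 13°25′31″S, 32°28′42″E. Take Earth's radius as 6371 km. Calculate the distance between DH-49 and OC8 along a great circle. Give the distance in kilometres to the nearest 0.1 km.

1277.5 km

DH-49: φ = -24.47194°, λ = +35.82389°
OC8: φ = -13.42528°, λ = +32.47833°
Δφ = 11.0467°,  Δλ = -3.3456°
a = sin²(Δφ/2) + cos φ₁ cos φ₂ sin²(Δλ/2) = 0.010019
c = 2·arcsin(√a) = 0.200522 rad = 11.4891°
d = R·c = 6371 × 0.200522 = 1277.5 km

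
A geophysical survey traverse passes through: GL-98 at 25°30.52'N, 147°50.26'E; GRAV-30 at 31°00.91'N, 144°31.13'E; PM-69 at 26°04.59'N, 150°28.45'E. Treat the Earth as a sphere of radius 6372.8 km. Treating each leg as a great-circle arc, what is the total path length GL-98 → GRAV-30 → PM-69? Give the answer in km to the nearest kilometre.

GL-98: φ = +25.50867°, λ = +147.83767°
GRAV-30: φ = +31.01517°, λ = +144.51883°
PM-69: φ = +26.07650°, λ = +150.47417°
GL-98→GRAV-30: c = 0.108791 rad, d = 693.31 km
GRAV-30→PM-69: c = 0.125518 rad, d = 799.90 km
Total = 693.31 + 799.90 = 1493.21 km

1493 km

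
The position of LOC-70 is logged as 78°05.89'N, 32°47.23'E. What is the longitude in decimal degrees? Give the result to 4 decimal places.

32.7872°E

32° + 47.23′/60 = 32 + 0.78717 = 32.7872°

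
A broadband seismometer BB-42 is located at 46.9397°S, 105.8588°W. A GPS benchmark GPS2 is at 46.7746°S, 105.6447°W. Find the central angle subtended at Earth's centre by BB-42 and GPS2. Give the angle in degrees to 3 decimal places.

Δφ = 0.1651°,  Δλ = 0.2141°
a = sin²(Δφ/2) + cos φ₁ cos φ₂ sin²(Δλ/2) = 0.000004
c = 2·arcsin(√a) = 0.003851 rad = 0.2207°

0.221°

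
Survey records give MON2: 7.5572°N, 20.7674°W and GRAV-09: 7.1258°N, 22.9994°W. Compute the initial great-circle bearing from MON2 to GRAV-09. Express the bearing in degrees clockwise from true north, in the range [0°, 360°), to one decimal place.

259.1°

Δλ = -2.2320°
y = sin Δλ · cos φ₂ = -0.038645
x = cos φ₁ sin φ₂ − sin φ₁ cos φ₂ cos Δλ = -0.007430
θ = atan2(y, x) = -100.8834° → 259.1166° (mod 360°)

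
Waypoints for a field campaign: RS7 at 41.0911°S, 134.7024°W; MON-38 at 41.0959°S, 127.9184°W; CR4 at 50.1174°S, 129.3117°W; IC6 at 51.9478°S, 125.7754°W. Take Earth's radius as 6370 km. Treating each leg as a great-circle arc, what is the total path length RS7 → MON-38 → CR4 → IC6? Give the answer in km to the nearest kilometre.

1897 km

RS7→MON-38: c = 0.089211 rad, d = 568.27 km
MON-38→CR4: c = 0.158363 rad, d = 1008.77 km
CR4→IC6: c = 0.050261 rad, d = 320.16 km
Total = 568.27 + 1008.77 + 320.16 = 1897.21 km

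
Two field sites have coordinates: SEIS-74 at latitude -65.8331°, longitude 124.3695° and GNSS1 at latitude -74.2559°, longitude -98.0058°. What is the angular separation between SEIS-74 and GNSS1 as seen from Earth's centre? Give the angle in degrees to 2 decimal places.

37.24°

Δφ = -8.4228°,  Δλ = 137.6247°
a = sin²(Δφ/2) + cos φ₁ cos φ₂ sin²(Δλ/2) = 0.101968
c = 2·arcsin(√a) = 0.650033 rad = 37.2442°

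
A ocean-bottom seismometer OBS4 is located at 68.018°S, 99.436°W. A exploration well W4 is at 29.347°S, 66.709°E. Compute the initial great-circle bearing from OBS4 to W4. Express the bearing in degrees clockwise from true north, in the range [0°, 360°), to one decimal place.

167.8°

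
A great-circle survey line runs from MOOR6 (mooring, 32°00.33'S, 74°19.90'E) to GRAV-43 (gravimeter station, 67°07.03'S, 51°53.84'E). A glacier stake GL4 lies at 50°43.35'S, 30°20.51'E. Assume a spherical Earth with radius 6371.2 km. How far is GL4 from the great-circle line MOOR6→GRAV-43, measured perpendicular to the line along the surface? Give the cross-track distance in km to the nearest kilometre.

2111 km

MOOR6: φ = -32.00550°, λ = +74.33167°
GRAV-43: φ = -67.11717°, λ = +51.89733°
GL4: φ = -50.72250°, λ = +30.34183°
δ₁₃ = central angle MOOR6→GL4 = 0.649296 rad  (haversine)
θ₁₃ = bearing MOOR6→GL4 = 226.653°,  θ₁₂ = bearing MOOR6→GRAV-43 = 194.100°
dₓₜ = R·arcsin(sin δ₁₃ · sin(θ₁₃ − θ₁₂)) = 6371.2·arcsin(0.60463·sin(32.553°)) = 2111.207 km
|dₓₜ| = 2111.207 km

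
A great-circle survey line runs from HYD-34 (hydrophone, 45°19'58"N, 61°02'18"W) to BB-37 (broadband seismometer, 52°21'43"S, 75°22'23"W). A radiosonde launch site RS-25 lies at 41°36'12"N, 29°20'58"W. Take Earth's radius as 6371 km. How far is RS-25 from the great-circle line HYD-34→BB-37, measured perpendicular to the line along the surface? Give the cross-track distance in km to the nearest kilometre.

2525 km

HYD-34: φ = +45.33278°, λ = -61.03833°
BB-37: φ = -52.36194°, λ = -75.37306°
RS-25: φ = +41.60333°, λ = -29.34944°
δ₁₃ = central angle HYD-34→RS-25 = 0.403958 rad  (haversine)
θ₁₃ = bearing HYD-34→RS-25 = 87.924°,  θ₁₂ = bearing HYD-34→BB-37 = 188.793°
dₓₜ = R·arcsin(sin δ₁₃ · sin(θ₁₃ − θ₁₂)) = 6371·arcsin(0.39306·sin(-100.869°)) = -2524.842 km
|dₓₜ| = 2524.842 km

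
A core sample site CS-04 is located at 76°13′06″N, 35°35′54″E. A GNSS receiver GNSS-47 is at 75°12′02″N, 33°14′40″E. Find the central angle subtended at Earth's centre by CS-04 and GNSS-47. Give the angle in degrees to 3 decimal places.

CS-04: φ = +76.21833°, λ = +35.59833°
GNSS-47: φ = +75.20056°, λ = +33.24444°
Δφ = -1.0178°,  Δλ = -2.3539°
a = sin²(Δφ/2) + cos φ₁ cos φ₂ sin²(Δλ/2) = 0.000105
c = 2·arcsin(√a) = 0.020451 rad = 1.1718°

1.172°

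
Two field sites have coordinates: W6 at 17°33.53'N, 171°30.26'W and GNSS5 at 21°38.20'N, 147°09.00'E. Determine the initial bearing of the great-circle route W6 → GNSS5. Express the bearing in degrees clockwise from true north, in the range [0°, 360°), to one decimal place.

W6: φ = +17.55883°, λ = -171.50433°
GNSS5: φ = +21.63667°, λ = +147.15000°
Δλ = -41.3457°
y = sin Δλ · cos φ₂ = -0.614055
x = cos φ₁ sin φ₂ − sin φ₁ cos φ₂ cos Δλ = 0.141012
θ = atan2(y, x) = -77.0668° → 282.9332° (mod 360°)

282.9°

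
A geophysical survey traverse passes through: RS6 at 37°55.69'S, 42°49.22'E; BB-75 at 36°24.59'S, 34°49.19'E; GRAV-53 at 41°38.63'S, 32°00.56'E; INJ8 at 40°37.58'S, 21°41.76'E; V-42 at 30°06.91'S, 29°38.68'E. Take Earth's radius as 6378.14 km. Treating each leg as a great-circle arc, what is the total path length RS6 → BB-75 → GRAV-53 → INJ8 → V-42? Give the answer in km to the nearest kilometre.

3605 km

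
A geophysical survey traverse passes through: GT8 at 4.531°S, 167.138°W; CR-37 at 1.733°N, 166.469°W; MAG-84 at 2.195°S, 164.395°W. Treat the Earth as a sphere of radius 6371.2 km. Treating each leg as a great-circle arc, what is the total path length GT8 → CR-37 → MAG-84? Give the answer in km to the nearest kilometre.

1194 km

GT8→CR-37: c = 0.109948 rad, d = 700.50 km
CR-37→MAG-84: c = 0.077523 rad, d = 493.91 km
Total = 700.50 + 493.91 = 1194.41 km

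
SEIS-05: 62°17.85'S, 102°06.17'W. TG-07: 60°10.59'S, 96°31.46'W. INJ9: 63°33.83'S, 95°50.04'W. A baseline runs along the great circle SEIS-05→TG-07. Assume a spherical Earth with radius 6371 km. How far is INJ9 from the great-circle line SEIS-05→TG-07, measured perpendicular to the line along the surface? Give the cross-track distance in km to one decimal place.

SEIS-05: φ = -62.29750°, λ = -102.10283°
TG-07: φ = -60.17650°, λ = -96.52433°
INJ9: φ = -63.56383°, λ = -95.83400°
δ₁₃ = central angle SEIS-05→INJ9 = 0.054445 rad  (haversine)
θ₁₃ = bearing SEIS-05→INJ9 = 116.707°,  θ₁₂ = bearing SEIS-05→TG-07 = 54.156°
dₓₜ = R·arcsin(sin δ₁₃ · sin(θ₁₃ − θ₁₂)) = 6371·arcsin(0.05442·sin(62.551°)) = 307.788 km
|dₓₜ| = 307.788 km

307.8 km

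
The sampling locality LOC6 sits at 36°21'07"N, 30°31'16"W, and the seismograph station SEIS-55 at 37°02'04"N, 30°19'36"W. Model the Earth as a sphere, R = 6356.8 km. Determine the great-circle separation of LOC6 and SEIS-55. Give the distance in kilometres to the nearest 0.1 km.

77.7 km

LOC6: φ = +36.35194°, λ = -30.52111°
SEIS-55: φ = +37.03444°, λ = -30.32667°
Δφ = 0.6825°,  Δλ = 0.1944°
a = sin²(Δφ/2) + cos φ₁ cos φ₂ sin²(Δλ/2) = 0.000037
c = 2·arcsin(√a) = 0.012219 rad = 0.7001°
d = R·c = 6356.8 × 0.012219 = 77.7 km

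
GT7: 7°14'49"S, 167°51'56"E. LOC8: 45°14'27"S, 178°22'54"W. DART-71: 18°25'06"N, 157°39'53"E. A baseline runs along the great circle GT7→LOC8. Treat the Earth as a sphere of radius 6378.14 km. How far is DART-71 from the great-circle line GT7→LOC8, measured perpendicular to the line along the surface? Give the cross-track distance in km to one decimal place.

GT7: φ = -7.24694°, λ = +167.86556°
LOC8: φ = -45.24083°, λ = -178.38167°
DART-71: φ = +18.41833°, λ = +157.66472°
δ₁₃ = central angle GT7→DART-71 = 0.481152 rad  (haversine)
θ₁₃ = bearing GT7→DART-71 = 338.711°,  θ₁₂ = bearing GT7→LOC8 = 164.847°
dₓₜ = R·arcsin(sin δ₁₃ · sin(θ₁₃ − θ₁₂)) = 6378.14·arcsin(0.46280·sin(173.864°)) = 315.631 km
|dₓₜ| = 315.631 km

315.6 km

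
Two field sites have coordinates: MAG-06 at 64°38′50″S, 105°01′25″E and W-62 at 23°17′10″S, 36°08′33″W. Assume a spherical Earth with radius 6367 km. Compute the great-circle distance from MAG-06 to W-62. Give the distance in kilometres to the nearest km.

9677 km

MAG-06: φ = -64.64722°, λ = +105.02361°
W-62: φ = -23.28611°, λ = -36.14250°
Δφ = 41.3611°,  Δλ = -141.1661°
a = sin²(Δφ/2) + cos φ₁ cos φ₂ sin²(Δλ/2) = 0.474564
c = 2·arcsin(√a) = 1.519902 rad = 87.0840°
d = R·c = 6367 × 1.519902 = 9677.2 km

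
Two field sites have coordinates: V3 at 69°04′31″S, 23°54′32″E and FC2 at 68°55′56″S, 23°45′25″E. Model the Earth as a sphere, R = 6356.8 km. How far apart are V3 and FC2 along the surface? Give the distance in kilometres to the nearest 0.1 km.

17.0 km

V3: φ = -69.07528°, λ = +23.90889°
FC2: φ = -68.93222°, λ = +23.75694°
Δφ = 0.1431°,  Δλ = -0.1519°
a = sin²(Δφ/2) + cos φ₁ cos φ₂ sin²(Δλ/2) = 0.000002
c = 2·arcsin(√a) = 0.002671 rad = 0.1531°
d = R·c = 6356.8 × 0.002671 = 17.0 km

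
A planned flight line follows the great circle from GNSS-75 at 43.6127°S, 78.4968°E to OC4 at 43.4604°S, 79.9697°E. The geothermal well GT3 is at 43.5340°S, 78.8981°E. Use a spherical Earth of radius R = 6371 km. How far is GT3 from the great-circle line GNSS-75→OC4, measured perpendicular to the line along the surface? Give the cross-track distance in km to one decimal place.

δ₁₃ = central angle GNSS-75→GT3 = 0.005257 rad  (haversine)
θ₁₃ = bearing GNSS-75→GT3 = 74.992°,  θ₁₂ = bearing GNSS-75→OC4 = 82.390°
dₓₜ = R·arcsin(sin δ₁₃ · sin(θ₁₃ − θ₁₂)) = 6371·arcsin(0.00526·sin(-7.398°)) = -4.313 km
|dₓₜ| = 4.313 km

4.3 km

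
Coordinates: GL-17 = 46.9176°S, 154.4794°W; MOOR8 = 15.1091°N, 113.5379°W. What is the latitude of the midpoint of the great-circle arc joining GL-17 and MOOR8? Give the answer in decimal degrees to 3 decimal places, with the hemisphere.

Bx = cos φ₂ cos Δλ = 0.729267,  By = cos φ₂ sin Δλ = 0.632636
φₘ = atan2(sin φ₁ + sin φ₂, √((cos φ₁ + Bx)² + By²)) = -16.88431°
λₘ = λ₁ + atan2(By, cos φ₁ + Bx) = -130.34979°

16.884°S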